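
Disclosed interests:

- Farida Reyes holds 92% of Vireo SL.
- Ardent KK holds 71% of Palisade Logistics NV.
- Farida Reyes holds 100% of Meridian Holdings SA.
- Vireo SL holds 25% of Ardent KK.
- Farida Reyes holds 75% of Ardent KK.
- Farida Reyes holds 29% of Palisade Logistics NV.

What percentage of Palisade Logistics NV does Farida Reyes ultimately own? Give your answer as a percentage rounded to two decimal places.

98.58%

Farida reaches Palisade along 3 paths.
Via Ardent: 75% × 71% = 53.25%.
Via Vireo → Ardent: 92% × 25% × 71% = 16.33%.
Direct stake: 29% = 29%.
Total: 53.25% + 16.33% + 29% = 98.58%.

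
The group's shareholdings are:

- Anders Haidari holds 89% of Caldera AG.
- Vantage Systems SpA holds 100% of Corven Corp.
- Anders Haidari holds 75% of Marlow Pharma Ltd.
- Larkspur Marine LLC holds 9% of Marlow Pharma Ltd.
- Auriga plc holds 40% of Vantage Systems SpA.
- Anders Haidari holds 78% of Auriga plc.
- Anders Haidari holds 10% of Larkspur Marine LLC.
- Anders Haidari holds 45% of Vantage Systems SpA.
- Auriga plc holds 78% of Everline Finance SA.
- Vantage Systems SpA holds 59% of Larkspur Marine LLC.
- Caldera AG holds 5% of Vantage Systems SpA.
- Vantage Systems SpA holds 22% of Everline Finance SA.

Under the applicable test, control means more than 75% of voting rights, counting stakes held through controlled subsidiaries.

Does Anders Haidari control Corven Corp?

Anders holds 78% of Auriga, so Anders controls Auriga.
Anders holds 89% of Caldera, so Anders controls Caldera.
Auriga and Caldera and Anders together hold 40% + 5% + 45% = 90% of Vantage, so Anders controls Vantage.
Vantage holds 100% of Corven, so Anders controls Corven.

Yes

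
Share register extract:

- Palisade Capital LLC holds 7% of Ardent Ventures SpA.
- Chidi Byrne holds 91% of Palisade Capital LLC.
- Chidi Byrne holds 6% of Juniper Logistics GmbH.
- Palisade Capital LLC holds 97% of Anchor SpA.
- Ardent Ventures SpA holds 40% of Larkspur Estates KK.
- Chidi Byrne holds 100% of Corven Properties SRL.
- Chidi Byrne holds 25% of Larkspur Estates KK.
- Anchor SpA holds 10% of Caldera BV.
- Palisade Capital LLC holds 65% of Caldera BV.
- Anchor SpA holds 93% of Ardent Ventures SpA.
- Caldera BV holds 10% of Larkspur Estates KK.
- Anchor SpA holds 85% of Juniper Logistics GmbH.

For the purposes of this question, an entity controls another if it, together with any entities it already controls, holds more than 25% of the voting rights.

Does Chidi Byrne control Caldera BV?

Yes

Chidi holds 91% of Palisade, so Chidi controls Palisade.
Palisade holds 97% of Anchor, so Chidi controls Anchor.
Palisade and Anchor together hold 65% + 10% = 75% of Caldera, so Chidi controls Caldera.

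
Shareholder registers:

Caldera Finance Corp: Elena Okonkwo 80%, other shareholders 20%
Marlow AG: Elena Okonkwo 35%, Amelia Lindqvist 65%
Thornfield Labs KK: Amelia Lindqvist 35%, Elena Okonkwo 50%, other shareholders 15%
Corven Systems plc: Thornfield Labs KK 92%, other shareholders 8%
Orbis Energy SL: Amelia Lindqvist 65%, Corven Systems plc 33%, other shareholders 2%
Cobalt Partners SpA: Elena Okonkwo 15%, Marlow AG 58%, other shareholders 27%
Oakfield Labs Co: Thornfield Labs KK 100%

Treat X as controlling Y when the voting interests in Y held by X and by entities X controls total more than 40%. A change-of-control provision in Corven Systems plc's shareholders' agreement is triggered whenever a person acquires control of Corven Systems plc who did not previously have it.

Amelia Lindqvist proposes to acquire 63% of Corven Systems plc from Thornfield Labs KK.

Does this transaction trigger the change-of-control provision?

Yes

The purchase adds only to Amelia's holdings (Thornfield's stake shrinks), so Amelia is the only person who could newly come to control Corven.
Amelia holds 65% of Marlow, so Amelia controls Marlow.
Amelia holds 65% of Orbis, so Amelia controls Orbis.
Marlow holds 58% of Cobalt, so Amelia controls Cobalt.
Neither Amelia nor any entity Amelia controls holds any voting interest in Corven.
So before the transaction, Amelia does not control Corven.
After the purchase, Amelia holds 63% of Corven directly, and Thornfield's stake falls to 29%.
Amelia holds 63% of Corven, so Amelia controls Corven.
Amelia did not control Corven before and does after, so the clause is triggered.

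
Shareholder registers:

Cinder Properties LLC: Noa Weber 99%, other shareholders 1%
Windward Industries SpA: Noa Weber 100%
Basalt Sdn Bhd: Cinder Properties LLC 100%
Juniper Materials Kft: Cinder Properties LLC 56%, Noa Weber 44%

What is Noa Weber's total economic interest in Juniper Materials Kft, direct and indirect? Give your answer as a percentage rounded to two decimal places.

99.44%

Noa reaches Juniper along 2 paths.
Via Cinder: 99% × 56% = 55.44%.
Direct stake: 44% = 44%.
Total: 55.44% + 44% = 99.44%.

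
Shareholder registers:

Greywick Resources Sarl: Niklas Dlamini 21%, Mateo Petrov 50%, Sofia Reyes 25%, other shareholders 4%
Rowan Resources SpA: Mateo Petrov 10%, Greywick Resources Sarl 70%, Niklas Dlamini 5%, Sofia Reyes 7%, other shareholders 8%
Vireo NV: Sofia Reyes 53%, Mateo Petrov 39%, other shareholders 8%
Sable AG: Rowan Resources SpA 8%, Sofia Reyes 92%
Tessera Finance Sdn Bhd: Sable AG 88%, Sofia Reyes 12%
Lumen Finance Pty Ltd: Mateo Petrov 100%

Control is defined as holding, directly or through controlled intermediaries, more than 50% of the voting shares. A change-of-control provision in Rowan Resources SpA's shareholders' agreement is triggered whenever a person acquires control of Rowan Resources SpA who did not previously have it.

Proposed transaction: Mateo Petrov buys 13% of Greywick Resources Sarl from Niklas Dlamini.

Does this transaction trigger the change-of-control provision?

Yes

The purchase adds only to Mateo's holdings (Niklas's stake shrinks), so Mateo is the only person who could newly come to control Rowan.
Mateo holds 100% of Lumen, so Mateo controls Lumen.
In Rowan, Mateo's side holds only 10%, not > 50%.
So before the transaction, Mateo does not control Rowan.
After the purchase, Mateo's direct stake in Greywick rises to 50% + 13% = 63%, and Niklas's stake falls to 8%.
Mateo holds 63% of Greywick, so Mateo controls Greywick.
Mateo and Greywick together hold 10% + 70% = 80% of Rowan, so Mateo controls Rowan.
Mateo did not control Rowan before and does after, so the clause is triggered.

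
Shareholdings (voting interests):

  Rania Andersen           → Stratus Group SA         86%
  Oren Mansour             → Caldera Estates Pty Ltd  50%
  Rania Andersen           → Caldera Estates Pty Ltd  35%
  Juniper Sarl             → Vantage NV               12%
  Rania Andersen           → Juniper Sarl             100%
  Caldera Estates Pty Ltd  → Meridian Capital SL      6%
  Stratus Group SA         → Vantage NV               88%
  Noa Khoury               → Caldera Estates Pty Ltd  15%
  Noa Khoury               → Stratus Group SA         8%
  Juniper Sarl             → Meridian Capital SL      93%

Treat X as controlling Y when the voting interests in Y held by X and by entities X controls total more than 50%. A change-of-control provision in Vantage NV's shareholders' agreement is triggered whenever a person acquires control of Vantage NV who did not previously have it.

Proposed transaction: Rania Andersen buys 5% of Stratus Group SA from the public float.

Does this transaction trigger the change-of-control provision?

The purchase changes only Rania's holdings, so Rania is the only person who could newly come to control Vantage.
Rania holds 100% of Juniper, so Rania controls Juniper.
Rania holds 86% of Stratus, so Rania controls Stratus.
Juniper and Stratus together hold 12% + 88% = 100% of Vantage, so Rania controls Vantage.
So Rania already controls Vantage before the transaction.
After the purchase, Rania's direct stake in Stratus rises to 86% + 5% = 91%.
Rania controlled Vantage already, so this is not a new person acquiring control; every other person's position is unchanged or reduced.
No new person acquires control, so the clause is not triggered.

No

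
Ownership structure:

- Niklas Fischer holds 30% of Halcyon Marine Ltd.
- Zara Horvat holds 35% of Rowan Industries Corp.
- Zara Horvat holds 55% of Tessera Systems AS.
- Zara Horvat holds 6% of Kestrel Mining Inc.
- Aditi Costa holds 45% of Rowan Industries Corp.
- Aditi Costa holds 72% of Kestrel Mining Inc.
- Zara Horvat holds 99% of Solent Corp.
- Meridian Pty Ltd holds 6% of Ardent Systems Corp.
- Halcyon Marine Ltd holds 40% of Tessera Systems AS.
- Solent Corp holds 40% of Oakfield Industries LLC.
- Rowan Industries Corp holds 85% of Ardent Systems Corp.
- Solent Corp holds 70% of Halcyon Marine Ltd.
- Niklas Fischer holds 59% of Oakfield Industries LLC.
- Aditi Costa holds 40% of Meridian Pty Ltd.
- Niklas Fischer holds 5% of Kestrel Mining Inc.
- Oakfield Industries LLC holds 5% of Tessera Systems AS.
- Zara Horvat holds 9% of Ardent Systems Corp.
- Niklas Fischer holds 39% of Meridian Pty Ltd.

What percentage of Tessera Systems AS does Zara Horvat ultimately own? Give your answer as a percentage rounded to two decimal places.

Zara reaches Tessera along 3 paths.
Direct stake: 55% = 55%.
Via Solent → Halcyon: 99% × 70% × 40% = 27.72%.
Via Solent → Oakfield: 99% × 40% × 5% = 1.98%.
Total: 55% + 27.72% + 1.98% = 84.7%.
Rounded: 84.70%.

84.70%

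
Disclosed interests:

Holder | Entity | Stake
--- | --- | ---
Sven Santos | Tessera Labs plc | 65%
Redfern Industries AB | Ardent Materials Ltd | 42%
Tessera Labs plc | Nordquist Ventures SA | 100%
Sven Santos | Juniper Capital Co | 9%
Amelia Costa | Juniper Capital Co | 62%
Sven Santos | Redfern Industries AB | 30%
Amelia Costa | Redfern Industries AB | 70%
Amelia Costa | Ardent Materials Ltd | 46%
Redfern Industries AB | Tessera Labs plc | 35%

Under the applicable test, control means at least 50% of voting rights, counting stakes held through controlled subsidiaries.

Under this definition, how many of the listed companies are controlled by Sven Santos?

Sven holds 65% of Tessera, so Sven controls Tessera.
Tessera holds 100% of Nordquist, so Sven controls Nordquist.
No other company's threshold is met.
Sven controls 2 companies.

2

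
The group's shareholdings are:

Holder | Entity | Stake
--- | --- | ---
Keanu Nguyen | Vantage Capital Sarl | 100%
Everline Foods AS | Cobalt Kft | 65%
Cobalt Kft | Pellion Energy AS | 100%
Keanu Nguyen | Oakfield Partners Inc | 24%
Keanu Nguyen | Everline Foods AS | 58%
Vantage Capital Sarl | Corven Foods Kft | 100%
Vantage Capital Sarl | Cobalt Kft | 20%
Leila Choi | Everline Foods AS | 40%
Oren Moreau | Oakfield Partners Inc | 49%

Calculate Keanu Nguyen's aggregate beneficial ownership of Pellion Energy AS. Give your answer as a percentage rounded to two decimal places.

57.70%

Keanu reaches Pellion along 2 paths.
Via Everline → Cobalt: 58% × 65% × 100% = 37.7%.
Via Vantage → Cobalt: 100% × 20% × 100% = 20%.
Total: 37.7% + 20% = 57.7%.
Rounded: 57.70%.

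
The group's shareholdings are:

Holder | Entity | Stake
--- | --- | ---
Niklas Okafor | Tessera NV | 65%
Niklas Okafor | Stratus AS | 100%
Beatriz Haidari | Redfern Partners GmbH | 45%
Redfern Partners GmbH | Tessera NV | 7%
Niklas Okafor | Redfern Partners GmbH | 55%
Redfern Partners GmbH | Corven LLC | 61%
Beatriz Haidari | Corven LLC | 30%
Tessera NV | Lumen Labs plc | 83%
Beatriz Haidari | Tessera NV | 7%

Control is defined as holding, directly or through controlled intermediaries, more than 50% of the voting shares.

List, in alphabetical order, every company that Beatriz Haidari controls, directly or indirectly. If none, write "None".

Beatriz's largest direct stake is 45% in Redfern, which does not meet the threshold.

None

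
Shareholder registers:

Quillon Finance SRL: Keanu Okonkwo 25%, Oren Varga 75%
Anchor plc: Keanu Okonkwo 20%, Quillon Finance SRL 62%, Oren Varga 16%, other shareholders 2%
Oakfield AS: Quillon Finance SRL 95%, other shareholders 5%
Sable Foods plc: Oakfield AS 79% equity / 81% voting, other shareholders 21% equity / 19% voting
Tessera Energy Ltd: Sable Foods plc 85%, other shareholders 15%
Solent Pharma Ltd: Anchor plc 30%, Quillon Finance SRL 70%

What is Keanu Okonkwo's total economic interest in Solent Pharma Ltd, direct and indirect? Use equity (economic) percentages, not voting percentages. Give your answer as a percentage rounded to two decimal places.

Keanu reaches Solent along 3 paths.
Via Anchor: 20% × 30% = 6%.
Via Quillon → Anchor: 25% × 62% × 30% = 4.65%.
Via Quillon: 25% × 70% = 17.5%.
Total: 6% + 4.65% + 17.5% = 28.15%.

28.15%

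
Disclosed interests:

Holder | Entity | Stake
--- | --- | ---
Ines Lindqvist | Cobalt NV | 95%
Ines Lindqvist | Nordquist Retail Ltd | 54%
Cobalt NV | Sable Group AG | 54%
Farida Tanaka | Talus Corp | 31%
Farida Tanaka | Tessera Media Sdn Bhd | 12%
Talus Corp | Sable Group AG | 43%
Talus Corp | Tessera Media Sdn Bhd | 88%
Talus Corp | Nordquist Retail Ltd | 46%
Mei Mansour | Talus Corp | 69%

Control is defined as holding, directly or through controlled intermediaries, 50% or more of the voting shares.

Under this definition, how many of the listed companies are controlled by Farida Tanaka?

0

Farida's largest direct stake is 31% in Talus, which does not meet the threshold.
Farida controls 0 companies.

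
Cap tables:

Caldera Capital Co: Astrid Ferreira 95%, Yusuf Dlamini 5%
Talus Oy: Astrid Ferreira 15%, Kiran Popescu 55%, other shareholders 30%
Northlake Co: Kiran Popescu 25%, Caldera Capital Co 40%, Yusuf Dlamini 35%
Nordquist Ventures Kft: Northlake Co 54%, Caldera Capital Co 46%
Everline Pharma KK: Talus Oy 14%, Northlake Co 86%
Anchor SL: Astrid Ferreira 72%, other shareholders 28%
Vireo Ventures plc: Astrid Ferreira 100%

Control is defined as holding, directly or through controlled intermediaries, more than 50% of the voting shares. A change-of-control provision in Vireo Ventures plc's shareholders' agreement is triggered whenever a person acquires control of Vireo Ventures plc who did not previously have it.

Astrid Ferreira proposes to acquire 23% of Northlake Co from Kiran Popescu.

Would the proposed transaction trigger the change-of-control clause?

The purchase adds only to Astrid's holdings (Kiran's stake shrinks), so Astrid is the only person who could newly come to control Vireo.
Astrid holds 100% of Vireo, so Astrid controls Vireo.
So Astrid already controls Vireo before the transaction.
After the purchase, Astrid holds 23% of Northlake directly, and Kiran's stake falls to 2%.
Astrid controlled Vireo already, so this is not a new person acquiring control; every other person's position is unchanged or reduced.
No new person acquires control, so the clause is not triggered.

No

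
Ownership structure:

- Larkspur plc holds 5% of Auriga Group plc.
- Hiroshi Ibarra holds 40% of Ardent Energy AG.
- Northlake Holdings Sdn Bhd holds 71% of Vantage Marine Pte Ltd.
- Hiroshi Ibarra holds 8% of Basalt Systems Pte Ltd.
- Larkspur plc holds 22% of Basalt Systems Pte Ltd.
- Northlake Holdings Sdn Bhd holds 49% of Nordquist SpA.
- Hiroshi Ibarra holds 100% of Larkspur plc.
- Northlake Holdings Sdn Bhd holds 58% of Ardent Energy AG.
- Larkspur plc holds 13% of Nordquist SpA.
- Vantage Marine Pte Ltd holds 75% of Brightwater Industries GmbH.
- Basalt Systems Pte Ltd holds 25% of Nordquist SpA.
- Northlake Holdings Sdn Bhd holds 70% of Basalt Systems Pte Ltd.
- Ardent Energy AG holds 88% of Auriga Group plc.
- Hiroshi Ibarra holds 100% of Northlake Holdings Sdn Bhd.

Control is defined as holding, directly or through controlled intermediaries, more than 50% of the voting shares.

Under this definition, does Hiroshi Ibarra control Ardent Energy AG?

Yes

Hiroshi holds 100% of Northlake, so Hiroshi controls Northlake.
Northlake and Hiroshi together hold 58% + 40% = 98% of Ardent, so Hiroshi controls Ardent.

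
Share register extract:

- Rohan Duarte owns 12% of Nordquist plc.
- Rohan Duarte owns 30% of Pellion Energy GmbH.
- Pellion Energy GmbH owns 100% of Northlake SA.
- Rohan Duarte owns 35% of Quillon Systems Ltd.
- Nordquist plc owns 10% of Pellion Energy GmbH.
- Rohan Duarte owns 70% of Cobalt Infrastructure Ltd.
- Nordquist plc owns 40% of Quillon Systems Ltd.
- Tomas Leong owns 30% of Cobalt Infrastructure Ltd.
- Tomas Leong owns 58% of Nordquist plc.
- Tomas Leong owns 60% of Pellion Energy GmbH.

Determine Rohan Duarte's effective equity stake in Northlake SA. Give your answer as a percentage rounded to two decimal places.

31.20%

Rohan reaches Northlake along 2 paths.
Via Pellion: 30% × 100% = 30%.
Via Nordquist → Pellion: 12% × 10% × 100% = 1.2%.
Total: 30% + 1.2% = 31.2%.
Rounded: 31.20%.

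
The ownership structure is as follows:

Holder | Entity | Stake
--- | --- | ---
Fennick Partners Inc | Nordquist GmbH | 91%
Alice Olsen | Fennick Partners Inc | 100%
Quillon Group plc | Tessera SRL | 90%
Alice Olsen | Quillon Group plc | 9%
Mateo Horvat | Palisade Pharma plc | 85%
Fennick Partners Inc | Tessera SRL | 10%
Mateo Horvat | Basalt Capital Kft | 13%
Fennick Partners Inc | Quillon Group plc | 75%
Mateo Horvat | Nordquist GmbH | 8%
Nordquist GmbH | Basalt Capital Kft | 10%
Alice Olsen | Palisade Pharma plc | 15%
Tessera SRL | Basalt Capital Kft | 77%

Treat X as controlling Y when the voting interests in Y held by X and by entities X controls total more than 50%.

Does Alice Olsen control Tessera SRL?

Yes

Alice holds 100% of Fennick, so Alice controls Fennick.
Fennick and Alice together hold 75% + 9% = 84% of Quillon, so Alice controls Quillon.
Fennick and Quillon together hold 10% + 90% = 100% of Tessera, so Alice controls Tessera.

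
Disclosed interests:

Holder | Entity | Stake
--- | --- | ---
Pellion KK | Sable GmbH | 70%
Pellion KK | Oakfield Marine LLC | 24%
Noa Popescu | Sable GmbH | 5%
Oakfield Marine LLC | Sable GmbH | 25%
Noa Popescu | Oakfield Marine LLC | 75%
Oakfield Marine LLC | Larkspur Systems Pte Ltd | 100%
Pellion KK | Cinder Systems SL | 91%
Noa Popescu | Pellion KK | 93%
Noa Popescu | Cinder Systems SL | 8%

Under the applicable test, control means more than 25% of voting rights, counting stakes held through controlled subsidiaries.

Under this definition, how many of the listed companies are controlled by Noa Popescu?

Noa holds 93% of Pellion, so Noa controls Pellion.
Pellion and Noa together hold 91% + 8% = 99% of Cinder, so Noa controls Cinder.
Pellion and Noa together hold 24% + 75% = 99% of Oakfield, so Noa controls Oakfield.
Oakfield holds 100% of Larkspur, so Noa controls Larkspur.
Oakfield and Noa and Pellion together hold 25% + 5% + 70% = 100% of Sable, so Noa controls Sable.
Noa controls 5 companies.

5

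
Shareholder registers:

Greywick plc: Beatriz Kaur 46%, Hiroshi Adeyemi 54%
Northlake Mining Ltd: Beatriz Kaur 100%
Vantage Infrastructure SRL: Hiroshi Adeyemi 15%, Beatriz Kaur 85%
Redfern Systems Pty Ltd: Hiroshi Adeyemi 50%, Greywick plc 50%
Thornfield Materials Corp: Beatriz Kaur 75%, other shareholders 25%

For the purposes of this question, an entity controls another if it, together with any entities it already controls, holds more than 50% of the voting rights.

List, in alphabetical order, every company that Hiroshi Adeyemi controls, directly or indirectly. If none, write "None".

Greywick plc, Redfern Systems Pty Ltd

Hiroshi holds 54% of Greywick, so Hiroshi controls Greywick.
Hiroshi and Greywick together hold 50% + 50% = 100% of Redfern, so Hiroshi controls Redfern.
No other company's threshold is met.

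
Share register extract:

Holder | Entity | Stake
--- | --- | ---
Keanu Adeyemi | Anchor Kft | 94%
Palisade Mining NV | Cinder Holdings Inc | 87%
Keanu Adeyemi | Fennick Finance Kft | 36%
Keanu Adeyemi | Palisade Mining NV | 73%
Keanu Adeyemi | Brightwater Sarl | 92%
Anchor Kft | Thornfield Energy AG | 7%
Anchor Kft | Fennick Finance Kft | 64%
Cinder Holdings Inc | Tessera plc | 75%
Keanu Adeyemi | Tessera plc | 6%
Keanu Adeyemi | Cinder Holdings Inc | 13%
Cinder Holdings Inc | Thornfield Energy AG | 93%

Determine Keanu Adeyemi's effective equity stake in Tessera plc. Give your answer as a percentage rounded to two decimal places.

Keanu reaches Tessera along 3 paths.
Via Cinder: 13% × 75% = 9.75%.
Via Palisade → Cinder: 73% × 87% × 75% = 47.6325%.
Direct stake: 6% = 6%.
Total: 9.75% + 47.6325% + 6% = 63.3825%.
Rounded: 63.38%.

63.38%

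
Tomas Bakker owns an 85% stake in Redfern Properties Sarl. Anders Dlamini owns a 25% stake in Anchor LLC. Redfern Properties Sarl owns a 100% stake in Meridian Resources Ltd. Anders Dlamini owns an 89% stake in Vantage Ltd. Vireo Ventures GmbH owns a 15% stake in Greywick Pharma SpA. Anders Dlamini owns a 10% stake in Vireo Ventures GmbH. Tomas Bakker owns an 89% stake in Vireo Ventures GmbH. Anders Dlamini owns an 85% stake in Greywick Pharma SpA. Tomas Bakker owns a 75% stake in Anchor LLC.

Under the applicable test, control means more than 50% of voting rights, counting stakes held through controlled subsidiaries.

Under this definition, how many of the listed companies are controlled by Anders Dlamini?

Anders holds 85% of Greywick, so Anders controls Greywick.
Anders holds 89% of Vantage, so Anders controls Vantage.
No other company's threshold is met.
Anders controls 2 companies.

2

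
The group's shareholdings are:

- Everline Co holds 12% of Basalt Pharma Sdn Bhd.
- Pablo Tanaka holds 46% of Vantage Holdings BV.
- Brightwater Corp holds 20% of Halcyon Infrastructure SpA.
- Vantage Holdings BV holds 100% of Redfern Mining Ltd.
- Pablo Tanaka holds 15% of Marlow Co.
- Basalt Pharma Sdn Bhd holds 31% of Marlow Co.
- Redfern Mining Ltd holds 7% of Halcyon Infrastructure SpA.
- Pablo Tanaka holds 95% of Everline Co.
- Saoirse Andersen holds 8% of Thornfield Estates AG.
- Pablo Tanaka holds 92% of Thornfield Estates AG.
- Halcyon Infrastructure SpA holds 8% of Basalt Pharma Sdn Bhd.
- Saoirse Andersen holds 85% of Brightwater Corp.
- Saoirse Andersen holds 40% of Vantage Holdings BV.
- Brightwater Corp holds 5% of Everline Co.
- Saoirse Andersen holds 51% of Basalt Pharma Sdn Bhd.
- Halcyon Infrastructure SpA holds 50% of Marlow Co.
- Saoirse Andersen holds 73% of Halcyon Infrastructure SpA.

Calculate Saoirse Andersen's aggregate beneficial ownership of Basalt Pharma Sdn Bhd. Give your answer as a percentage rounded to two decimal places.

Saoirse reaches Basalt along 5 paths.
Direct stake: 51% = 51%.
Via Halcyon: 73% × 8% = 5.84%.
Via Brightwater → Halcyon: 85% × 20% × 8% = 1.36%.
Via Vantage → Redfern → Halcyon: 40% × 100% × 7% × 8% = 0.224%.
Via Brightwater → Everline: 85% × 5% × 12% = 0.51%.
Total: 51% + 5.84% + 1.36% + 0.224% + 0.51% = 58.934%.
Rounded: 58.93%.

58.93%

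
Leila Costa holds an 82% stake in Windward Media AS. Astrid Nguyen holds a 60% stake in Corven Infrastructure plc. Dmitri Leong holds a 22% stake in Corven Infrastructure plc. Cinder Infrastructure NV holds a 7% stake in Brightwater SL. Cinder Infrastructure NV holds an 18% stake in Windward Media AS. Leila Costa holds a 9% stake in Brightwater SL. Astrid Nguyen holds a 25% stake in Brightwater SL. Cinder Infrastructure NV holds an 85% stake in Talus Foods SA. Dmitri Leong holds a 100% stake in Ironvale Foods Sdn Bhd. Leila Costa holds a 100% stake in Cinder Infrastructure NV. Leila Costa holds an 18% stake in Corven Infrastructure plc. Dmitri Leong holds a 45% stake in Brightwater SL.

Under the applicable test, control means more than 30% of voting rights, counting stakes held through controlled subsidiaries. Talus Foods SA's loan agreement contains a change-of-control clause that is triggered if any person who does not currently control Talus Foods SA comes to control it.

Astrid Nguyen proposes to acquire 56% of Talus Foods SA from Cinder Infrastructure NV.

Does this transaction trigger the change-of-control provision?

Yes

The purchase adds only to Astrid's holdings (Cinder's stake shrinks), so Astrid is the only person who could newly come to control Talus.
Astrid holds 60% of Corven, so Astrid controls Corven.
Neither Astrid nor any entity Astrid controls holds any voting interest in Talus.
So before the transaction, Astrid does not control Talus.
After the purchase, Astrid holds 56% of Talus directly, and Cinder's stake falls to 29%.
Astrid holds 56% of Talus, so Astrid controls Talus.
Astrid did not control Talus before and does after, so the clause is triggered.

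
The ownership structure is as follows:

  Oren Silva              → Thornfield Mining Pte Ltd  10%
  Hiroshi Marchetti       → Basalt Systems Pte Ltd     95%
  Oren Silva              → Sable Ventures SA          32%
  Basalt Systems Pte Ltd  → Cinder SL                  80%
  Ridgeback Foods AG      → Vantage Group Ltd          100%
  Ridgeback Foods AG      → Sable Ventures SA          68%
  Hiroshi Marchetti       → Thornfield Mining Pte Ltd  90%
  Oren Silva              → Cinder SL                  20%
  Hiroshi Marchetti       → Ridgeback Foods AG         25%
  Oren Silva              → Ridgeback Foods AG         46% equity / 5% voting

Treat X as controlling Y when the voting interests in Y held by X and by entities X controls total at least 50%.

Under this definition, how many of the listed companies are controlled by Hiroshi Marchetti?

3

Hiroshi holds 95% of Basalt, so Hiroshi controls Basalt.
Basalt holds 80% of Cinder, so Hiroshi controls Cinder.
Hiroshi holds 90% of Thornfield, so Hiroshi controls Thornfield.
No other company's threshold is met.
Hiroshi controls 3 companies.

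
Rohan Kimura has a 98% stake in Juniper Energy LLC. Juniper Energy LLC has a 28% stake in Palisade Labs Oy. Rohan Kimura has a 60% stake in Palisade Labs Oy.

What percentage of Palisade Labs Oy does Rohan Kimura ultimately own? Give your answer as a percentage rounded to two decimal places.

87.44%

Rohan reaches Palisade along 2 paths.
Via Juniper: 98% × 28% = 27.44%.
Direct stake: 60% = 60%.
Total: 27.44% + 60% = 87.44%.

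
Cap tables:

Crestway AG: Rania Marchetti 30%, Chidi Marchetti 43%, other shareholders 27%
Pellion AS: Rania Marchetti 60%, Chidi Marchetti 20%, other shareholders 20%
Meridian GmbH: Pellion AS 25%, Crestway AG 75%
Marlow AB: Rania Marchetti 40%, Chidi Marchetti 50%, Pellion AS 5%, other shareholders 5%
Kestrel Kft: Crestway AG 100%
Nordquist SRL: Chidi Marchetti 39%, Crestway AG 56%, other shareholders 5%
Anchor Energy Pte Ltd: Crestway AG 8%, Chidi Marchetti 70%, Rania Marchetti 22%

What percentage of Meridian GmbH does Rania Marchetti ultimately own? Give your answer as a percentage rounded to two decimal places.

37.50%

Rania reaches Meridian along 2 paths.
Via Pellion: 60% × 25% = 15%.
Via Crestway: 30% × 75% = 22.5%.
Total: 15% + 22.5% = 37.5%.
Rounded: 37.50%.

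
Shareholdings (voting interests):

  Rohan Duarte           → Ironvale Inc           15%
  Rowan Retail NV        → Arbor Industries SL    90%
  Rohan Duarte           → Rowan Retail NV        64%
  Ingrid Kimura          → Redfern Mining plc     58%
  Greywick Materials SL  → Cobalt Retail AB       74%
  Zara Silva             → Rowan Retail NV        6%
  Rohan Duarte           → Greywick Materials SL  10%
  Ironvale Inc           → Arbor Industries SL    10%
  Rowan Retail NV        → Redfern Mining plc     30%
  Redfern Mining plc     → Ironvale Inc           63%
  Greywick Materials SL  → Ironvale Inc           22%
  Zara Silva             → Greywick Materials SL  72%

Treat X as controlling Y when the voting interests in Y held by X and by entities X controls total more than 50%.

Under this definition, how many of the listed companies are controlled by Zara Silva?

Zara holds 72% of Greywick, so Zara controls Greywick.
Greywick holds 74% of Cobalt, so Zara controls Cobalt.
No other company's threshold is met.
Zara controls 2 companies.

2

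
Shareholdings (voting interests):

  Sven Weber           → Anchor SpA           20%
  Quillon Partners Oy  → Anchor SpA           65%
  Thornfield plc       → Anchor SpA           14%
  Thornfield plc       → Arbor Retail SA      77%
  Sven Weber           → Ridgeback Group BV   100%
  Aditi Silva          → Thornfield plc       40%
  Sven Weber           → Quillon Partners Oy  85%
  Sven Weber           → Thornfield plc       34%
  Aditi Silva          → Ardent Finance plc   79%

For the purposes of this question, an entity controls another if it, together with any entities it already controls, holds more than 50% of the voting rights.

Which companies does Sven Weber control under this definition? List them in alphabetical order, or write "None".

Anchor SpA, Quillon Partners Oy, Ridgeback Group BV

Sven holds 100% of Ridgeback, so Sven controls Ridgeback.
Sven holds 85% of Quillon, so Sven controls Quillon.
Quillon and Sven together hold 65% + 20% = 85% of Anchor, so Sven controls Anchor.
No other company's threshold is met.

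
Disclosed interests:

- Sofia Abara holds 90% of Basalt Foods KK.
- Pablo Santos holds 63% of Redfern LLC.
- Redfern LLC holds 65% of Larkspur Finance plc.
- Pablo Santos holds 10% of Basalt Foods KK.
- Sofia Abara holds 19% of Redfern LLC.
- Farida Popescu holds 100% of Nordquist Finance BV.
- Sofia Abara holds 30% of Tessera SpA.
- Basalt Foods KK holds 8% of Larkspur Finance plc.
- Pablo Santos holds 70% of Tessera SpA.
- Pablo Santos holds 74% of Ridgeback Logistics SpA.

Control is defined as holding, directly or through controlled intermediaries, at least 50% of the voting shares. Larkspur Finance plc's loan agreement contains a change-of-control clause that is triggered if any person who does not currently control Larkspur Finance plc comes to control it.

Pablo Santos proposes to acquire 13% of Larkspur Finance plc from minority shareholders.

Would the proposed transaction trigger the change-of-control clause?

No

The purchase changes only Pablo's holdings, so Pablo is the only person who could newly come to control Larkspur.
Pablo holds 63% of Redfern, so Pablo controls Redfern.
Redfern holds 65% of Larkspur, so Pablo controls Larkspur.
So Pablo already controls Larkspur before the transaction.
After the purchase, Pablo holds 13% of Larkspur directly.
Pablo controlled Larkspur already, so this is not a new person acquiring control; every other person's position is unchanged or reduced.
No new person acquires control, so the clause is not triggered.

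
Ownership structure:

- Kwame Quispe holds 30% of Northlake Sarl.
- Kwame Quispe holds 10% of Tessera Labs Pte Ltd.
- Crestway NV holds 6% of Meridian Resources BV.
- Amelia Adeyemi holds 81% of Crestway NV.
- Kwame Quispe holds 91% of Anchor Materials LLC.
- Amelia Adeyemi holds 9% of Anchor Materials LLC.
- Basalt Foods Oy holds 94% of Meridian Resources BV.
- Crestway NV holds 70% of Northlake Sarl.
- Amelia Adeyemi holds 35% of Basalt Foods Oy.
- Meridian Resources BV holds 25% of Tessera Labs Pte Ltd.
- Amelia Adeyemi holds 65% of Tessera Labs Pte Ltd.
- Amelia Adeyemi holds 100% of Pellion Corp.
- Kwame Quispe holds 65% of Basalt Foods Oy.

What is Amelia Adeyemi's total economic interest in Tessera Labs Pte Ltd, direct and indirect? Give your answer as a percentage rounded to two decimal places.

Amelia reaches Tessera along 3 paths.
Direct stake: 65% = 65%.
Via Basalt → Meridian: 35% × 94% × 25% = 8.225%.
Via Crestway → Meridian: 81% × 6% × 25% = 1.215%.
Total: 65% + 8.225% + 1.215% = 74.44%.

74.44%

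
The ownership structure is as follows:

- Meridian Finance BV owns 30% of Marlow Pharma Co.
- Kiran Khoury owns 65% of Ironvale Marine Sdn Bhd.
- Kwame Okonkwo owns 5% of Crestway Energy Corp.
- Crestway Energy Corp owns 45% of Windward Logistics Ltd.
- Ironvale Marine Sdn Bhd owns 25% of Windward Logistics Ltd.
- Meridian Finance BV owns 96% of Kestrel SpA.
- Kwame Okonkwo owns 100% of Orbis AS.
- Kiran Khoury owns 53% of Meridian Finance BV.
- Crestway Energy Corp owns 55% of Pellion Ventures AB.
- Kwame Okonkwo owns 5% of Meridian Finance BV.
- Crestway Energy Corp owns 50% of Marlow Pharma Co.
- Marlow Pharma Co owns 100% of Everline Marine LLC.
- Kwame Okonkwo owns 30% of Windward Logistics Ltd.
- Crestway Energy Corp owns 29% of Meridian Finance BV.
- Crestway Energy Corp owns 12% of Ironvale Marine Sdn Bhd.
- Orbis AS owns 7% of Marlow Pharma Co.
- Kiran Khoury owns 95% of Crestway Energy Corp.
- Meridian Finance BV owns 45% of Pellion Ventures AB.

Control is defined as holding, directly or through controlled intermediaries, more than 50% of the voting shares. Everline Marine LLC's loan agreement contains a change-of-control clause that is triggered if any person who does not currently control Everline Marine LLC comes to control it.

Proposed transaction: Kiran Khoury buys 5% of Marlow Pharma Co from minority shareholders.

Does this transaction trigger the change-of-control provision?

No

The purchase changes only Kiran's holdings, so Kiran is the only person who could newly come to control Everline.
Kiran holds 95% of Crestway, so Kiran controls Crestway.
Crestway and Kiran together hold 29% + 53% = 82% of Meridian, so Kiran controls Meridian.
Crestway and Meridian together hold 50% + 30% = 80% of Marlow, so Kiran controls Marlow.
Marlow holds 100% of Everline, so Kiran controls Everline.
So Kiran already controls Everline before the transaction.
After the purchase, Kiran holds 5% of Marlow directly.
Kiran controlled Everline already, so this is not a new person acquiring control; every other person's position is unchanged or reduced.
No new person acquires control, so the clause is not triggered.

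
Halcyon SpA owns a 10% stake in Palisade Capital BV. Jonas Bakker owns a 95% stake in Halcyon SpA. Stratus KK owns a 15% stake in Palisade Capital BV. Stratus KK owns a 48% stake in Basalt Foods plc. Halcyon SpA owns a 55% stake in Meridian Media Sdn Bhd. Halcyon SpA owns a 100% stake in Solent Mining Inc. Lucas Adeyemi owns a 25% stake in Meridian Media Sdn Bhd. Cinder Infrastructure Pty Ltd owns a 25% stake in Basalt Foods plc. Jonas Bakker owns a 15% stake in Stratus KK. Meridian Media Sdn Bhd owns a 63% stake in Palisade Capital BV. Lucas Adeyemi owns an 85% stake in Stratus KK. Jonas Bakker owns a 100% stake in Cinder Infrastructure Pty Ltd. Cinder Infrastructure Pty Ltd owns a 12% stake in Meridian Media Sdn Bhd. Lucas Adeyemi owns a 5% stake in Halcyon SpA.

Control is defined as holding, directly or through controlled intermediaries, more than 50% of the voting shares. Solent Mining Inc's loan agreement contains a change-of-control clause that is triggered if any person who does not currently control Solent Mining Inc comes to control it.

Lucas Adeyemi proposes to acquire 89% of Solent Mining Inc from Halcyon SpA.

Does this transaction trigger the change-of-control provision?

The purchase adds only to Lucas's holdings (Halcyon's stake shrinks), so Lucas is the only person who could newly come to control Solent.
Lucas holds 85% of Stratus, so Lucas controls Stratus.
Neither Lucas nor any entity Lucas controls holds any voting interest in Solent.
So before the transaction, Lucas does not control Solent.
After the purchase, Lucas holds 89% of Solent directly, and Halcyon's stake falls to 11%.
Lucas holds 89% of Solent, so Lucas controls Solent.
Lucas did not control Solent before and does after, so the clause is triggered.

Yes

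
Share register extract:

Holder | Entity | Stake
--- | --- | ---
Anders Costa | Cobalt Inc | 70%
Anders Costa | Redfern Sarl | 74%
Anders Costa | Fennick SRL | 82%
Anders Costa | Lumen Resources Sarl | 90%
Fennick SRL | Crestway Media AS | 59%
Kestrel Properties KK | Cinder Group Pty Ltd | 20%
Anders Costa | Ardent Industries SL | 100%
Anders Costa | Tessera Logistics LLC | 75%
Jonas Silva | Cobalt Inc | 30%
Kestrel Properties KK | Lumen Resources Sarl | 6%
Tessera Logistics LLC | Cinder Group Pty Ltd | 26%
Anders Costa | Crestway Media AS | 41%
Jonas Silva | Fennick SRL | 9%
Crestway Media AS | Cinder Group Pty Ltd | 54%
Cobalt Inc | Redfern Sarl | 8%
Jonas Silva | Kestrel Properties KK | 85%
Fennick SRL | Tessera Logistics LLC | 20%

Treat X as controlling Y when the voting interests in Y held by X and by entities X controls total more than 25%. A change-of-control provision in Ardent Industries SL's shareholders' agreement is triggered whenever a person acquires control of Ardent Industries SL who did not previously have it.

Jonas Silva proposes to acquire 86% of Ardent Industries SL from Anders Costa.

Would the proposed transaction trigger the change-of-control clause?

Yes

The purchase adds only to Jonas's holdings (Anders's stake shrinks), so Jonas is the only person who could newly come to control Ardent.
Jonas holds 30% of Cobalt, so Jonas controls Cobalt.
Jonas holds 85% of Kestrel, so Jonas controls Kestrel.
Neither Jonas nor any entity Jonas controls holds any voting interest in Ardent.
So before the transaction, Jonas does not control Ardent.
After the purchase, Jonas holds 86% of Ardent directly, and Anders's stake falls to 14%.
Jonas holds 86% of Ardent, so Jonas controls Ardent.
Jonas did not control Ardent before and does after, so the clause is triggered.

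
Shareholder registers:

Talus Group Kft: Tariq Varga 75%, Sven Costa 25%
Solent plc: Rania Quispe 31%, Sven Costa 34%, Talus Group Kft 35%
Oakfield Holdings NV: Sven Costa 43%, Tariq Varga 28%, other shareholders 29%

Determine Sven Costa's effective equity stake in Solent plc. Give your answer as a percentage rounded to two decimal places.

42.75%

Sven reaches Solent along 2 paths.
Direct stake: 34% = 34%.
Via Talus: 25% × 35% = 8.75%.
Total: 34% + 8.75% = 42.75%.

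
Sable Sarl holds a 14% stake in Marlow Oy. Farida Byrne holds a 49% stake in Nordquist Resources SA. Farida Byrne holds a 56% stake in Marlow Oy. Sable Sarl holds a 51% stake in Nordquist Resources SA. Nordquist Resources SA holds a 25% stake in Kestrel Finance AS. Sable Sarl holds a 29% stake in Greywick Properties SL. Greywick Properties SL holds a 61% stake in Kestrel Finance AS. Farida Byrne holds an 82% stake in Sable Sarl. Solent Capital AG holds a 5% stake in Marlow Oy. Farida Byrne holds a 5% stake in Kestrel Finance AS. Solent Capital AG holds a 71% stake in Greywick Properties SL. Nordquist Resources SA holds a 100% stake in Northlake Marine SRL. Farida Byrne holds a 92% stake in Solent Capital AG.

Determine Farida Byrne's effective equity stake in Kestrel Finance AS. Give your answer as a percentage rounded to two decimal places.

Farida reaches Kestrel along 5 paths.
Via Nordquist: 49% × 25% = 12.25%.
Via Sable → Nordquist: 82% × 51% × 25% = 10.455%.
Via Sable → Greywick: 82% × 29% × 61% = 14.5058%.
Via Solent → Greywick: 92% × 71% × 61% = 39.8452%.
Direct stake: 5% = 5%.
Total: 12.25% + 10.455% + 14.5058% + 39.8452% + 5% = 82.056%.
Rounded: 82.06%.

82.06%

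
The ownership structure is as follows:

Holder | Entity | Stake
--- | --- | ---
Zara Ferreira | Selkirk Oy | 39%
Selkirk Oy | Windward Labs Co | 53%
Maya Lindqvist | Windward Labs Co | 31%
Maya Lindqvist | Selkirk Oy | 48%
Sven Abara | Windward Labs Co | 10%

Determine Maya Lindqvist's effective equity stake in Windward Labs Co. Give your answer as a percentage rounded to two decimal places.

Maya reaches Windward along 2 paths.
Via Selkirk: 48% × 53% = 25.44%.
Direct stake: 31% = 31%.
Total: 25.44% + 31% = 56.44%.

56.44%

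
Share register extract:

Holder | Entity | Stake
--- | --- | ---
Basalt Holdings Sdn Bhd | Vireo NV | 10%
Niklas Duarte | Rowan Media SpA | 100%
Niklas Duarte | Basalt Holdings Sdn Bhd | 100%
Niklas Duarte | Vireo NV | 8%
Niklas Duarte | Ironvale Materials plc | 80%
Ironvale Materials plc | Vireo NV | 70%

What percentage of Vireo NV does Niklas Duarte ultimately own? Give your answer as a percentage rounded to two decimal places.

Niklas reaches Vireo along 3 paths.
Via Basalt: 100% × 10% = 10%.
Direct stake: 8% = 8%.
Via Ironvale: 80% × 70% = 56%.
Total: 10% + 8% + 56% = 74%.
Rounded: 74.00%.

74.00%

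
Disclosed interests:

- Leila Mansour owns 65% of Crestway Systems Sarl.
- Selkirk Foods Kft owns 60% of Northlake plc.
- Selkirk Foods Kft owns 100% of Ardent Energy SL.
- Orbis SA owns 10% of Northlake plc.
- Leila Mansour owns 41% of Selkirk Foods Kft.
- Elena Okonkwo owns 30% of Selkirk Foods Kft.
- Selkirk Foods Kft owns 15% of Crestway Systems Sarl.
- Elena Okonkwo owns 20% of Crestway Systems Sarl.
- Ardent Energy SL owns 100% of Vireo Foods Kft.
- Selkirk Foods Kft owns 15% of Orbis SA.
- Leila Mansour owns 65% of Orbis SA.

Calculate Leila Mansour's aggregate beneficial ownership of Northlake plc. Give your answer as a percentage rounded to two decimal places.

Leila reaches Northlake along 3 paths.
Via Selkirk: 41% × 60% = 24.6%.
Via Orbis: 65% × 10% = 6.5%.
Via Selkirk → Orbis: 41% × 15% × 10% = 0.615%.
Total: 24.6% + 6.5% + 0.615% = 31.715%.
Rounded: 31.72%.

31.72%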